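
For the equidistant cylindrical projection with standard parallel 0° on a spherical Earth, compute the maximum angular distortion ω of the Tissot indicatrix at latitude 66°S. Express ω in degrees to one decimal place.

For the equirectangular projection with φ₀ = 0 (plate carrée), h = 1 along meridians and k = sec φ along parallels.
At 66°: h = 1.000, k = 2.459; principal scales a = 2.459, b = 1.000.
sin(ω/2) = (a − b)/(a + b) = 1.459/3.459 = 0.4217, so ω = 2 arcsin(0.4217) ≈ 49.9°.

49.9°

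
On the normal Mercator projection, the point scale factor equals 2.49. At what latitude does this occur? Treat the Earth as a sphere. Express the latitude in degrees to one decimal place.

66.3°

Mercator scale is k = sec φ = 1/cos φ.
1/cos φ = 2.49  ⇒  cos φ = 0.4016  ⇒  φ = arccos(0.4016) ≈ 66.3°.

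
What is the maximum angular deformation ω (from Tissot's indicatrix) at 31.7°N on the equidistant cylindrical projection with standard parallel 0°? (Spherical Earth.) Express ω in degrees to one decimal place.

In the plate carrée (x = Rλ, y = Rφ), meridians are true-scale (h = 1) and parallels are stretched by k = sec φ.
At 31.7°: h = 1.000, k = 1.175; principal scales a = 1.175, b = 1.000.
sin(ω/2) = (a − b)/(a + b) = 0.1753/2.175 = 0.08061, so ω = 2 arcsin(0.08061) ≈ 9.2°.

9.2°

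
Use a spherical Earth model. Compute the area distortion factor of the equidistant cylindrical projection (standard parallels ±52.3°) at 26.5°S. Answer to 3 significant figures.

0.683

The equidistant cylindrical projection with φ₀ = 52.3° has h = 1 (meridians true) and k = cos φ₀ / cos φ along parallels.
Areal scale = h·k = 1 × cos φ₀ / cos φ; at 26.5°, h = 1.000, k = 0.6833, so h·k = 0.6833.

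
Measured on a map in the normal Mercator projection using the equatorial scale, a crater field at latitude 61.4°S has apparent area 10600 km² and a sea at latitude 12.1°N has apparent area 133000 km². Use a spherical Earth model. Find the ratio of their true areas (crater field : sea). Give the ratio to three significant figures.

0.0191

On Mercator the areal scale is sec²φ, so true area = apparent × cos²φ.
True area of crater field: 10600 × cos²(61.4°) = 10600 × 0.2291 = 2429 km².
True area of sea: 133000 × cos²(12.1°) = 133000 × 0.9561 = 127200 km².
Ratio = 2429 / 127200 ≈ 0.0191.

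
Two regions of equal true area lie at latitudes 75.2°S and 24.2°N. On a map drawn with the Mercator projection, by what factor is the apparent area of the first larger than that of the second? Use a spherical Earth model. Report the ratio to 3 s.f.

On Mercator, area is exaggerated by sec²φ = 1/cos²φ.
At 75.2°: sec²(75.2°) = 1/0.2554² = 15.33.
At 24.2°: sec²(24.2°) = 1/0.9121² = 1.202.
Ratio = 15.33/1.202 = cos²(24.2°)/cos²(75.2°) ≈ 12.7.

12.7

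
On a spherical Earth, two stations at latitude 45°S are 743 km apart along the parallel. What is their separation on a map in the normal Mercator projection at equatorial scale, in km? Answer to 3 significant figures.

For Mercator, h = k = sec φ (a conformal cylindrical projection has a single point scale, 1/cos φ).
Along the parallel, k = sec 45° = 1/0.7071 = 1.414.
Map distance = 743 × 1.414 ≈ 1050 km.

1050 km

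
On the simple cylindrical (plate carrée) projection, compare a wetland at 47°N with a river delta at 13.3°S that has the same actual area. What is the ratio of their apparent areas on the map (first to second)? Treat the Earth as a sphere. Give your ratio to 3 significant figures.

For the equirectangular projection with φ₀ = 0 (plate carrée), h = 1 along meridians and k = sec φ along parallels.
Areal scale at 47°: h·k = 1.000 × 1.466 = 1.466.
Areal scale at 13.3°: h·k = 1.000 × 1.028 = 1.028.
Ratio = 1.466/1.028 ≈ 1.43.

1.43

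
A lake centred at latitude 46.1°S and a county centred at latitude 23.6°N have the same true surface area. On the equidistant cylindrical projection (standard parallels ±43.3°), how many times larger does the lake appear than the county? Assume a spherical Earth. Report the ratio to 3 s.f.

In the equirectangular projection with standard parallel φ₀ = 43.3° (x = Rλ cos φ₀, y = Rφ), meridians are true-scale (h = 1) and the parallel scale is k = cos φ₀ / cos φ.
Areal scale at 46.1°: h·k = 1.000 × 1.050 = 1.050.
Areal scale at 23.6°: h·k = 1.000 × 0.7942 = 0.7942.
Ratio = 1.050/0.7942 ≈ 1.32.

1.32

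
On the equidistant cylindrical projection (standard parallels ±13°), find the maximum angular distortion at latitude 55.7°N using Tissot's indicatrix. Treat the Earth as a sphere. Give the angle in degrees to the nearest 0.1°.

31.0°

The equidistant cylindrical projection with φ₀ = 13° has h = 1 (meridians true) and k = cos φ₀ / cos φ along parallels.
At 55.7°: h = 1.000, k = 1.729; principal scales a = 1.729, b = 1.000.
sin(ω/2) = (a − b)/(a + b) = 0.7291/2.729 = 0.2671, so ω = 2 arcsin(0.2671) ≈ 31.0°.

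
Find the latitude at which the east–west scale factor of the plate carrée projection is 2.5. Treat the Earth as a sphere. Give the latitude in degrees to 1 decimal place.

Plate carrée: h = 1, k = sec φ along parallels.
sec φ = 2.5  ⇒  cos φ = 0.4000  ⇒  φ ≈ 66.4°.

66.4°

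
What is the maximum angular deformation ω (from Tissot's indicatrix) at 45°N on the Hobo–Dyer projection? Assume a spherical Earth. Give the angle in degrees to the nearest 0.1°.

13.2°

Hobo–Dyer is a cylindrical equal-area projection with standard parallels at ±37.5°. Cylindrical equal-area (φ₀ = 37.5°): h = cos φ / cos 37.5° along meridians, k = cos 37.5° / cos φ along parallels; h·k = 1.
At 45°: h = 0.8913, k = 1.122; principal scales a = 1.122, b = 0.8913.
sin(ω/2) = (a − b)/(a + b) = 0.2307/2.013 = 0.1146, so ω = 2 arcsin(0.1146) ≈ 13.2°.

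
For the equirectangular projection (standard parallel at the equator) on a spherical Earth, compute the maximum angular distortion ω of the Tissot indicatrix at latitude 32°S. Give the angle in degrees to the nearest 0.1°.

9.4°

For the equirectangular projection with φ₀ = 0 (plate carrée), h = 1 along meridians and k = sec φ along parallels.
At 32°: h = 1.000, k = 1.179; principal scales a = 1.179, b = 1.000.
sin(ω/2) = (a − b)/(a + b) = 0.1792/2.179 = 0.08222, so ω = 2 arcsin(0.08222) ≈ 9.4°.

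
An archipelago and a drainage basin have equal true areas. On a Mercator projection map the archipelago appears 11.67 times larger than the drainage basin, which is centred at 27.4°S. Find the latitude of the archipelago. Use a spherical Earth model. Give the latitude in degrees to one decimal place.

74.9°

On Mercator, (apparent₁)/(apparent₂) = sec²φ₁ / sec²φ₂ when true areas are equal.
cos²φ₂ / cos²φ₁ = 11.67  ⇒  cos φ₁ = cos 27.4° / √11.67 = 0.8878/3.416 = 0.2599.
φ₁ = arccos(0.2599) ≈ 74.9°.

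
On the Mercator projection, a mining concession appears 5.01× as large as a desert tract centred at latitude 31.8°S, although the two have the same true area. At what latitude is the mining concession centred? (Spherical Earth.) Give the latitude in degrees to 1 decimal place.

Mercator areal scale is sec²φ, so apparent-area ratio = sec²φ₁ / sec²φ₂ = cos²φ₂ / cos²φ₁.
cos²φ₂ / cos²φ₁ = 5.01  ⇒  cos φ₁ = cos 31.8° / √5.01 = 0.8499/2.238 = 0.3797.
φ₁ = arccos(0.3797) ≈ 67.7°.

67.7°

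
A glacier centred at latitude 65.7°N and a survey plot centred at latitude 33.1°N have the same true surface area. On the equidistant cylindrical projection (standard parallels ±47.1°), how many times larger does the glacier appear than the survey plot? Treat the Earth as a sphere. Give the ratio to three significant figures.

In the equirectangular projection with standard parallel φ₀ = 47.1° (x = Rλ cos φ₀, y = Rφ), meridians are true-scale (h = 1) and the parallel scale is k = cos φ₀ / cos φ.
Areal scale at 65.7°: h·k = 1.000 × 1.654 = 1.654.
Areal scale at 33.1°: h·k = 1.000 × 0.8126 = 0.8126.
Ratio = 1.654/0.8126 ≈ 2.04.

2.04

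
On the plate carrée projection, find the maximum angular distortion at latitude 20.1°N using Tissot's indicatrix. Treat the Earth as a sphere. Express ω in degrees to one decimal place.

3.6°

For the equirectangular projection with φ₀ = 0 (plate carrée), h = 1 along meridians and k = sec φ along parallels.
At 20.1°: h = 1.000, k = 1.065; principal scales a = 1.065, b = 1.000.
sin(ω/2) = (a − b)/(a + b) = 0.06486/2.065 = 0.03141, so ω = 2 arcsin(0.03141) ≈ 3.6°.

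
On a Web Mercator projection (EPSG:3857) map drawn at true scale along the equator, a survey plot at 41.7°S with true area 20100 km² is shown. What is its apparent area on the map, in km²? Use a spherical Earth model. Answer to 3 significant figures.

The Mercator projection is conformal; its linear scale factor is the same in every direction and equals sec φ = 1/cos φ.
Areal scale = k² = sec²φ = 1/cos²(41.7°) = 1/0.7466² = 1.794.
Apparent area = 20100 × 1.794 ≈ 36100 km².

36100 km²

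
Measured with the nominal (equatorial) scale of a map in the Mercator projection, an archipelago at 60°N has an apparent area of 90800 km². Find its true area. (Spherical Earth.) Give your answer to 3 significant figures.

22700 km²

Mercator is conformal, so the point scale is isotropic: h = k = sec φ = 1/cos φ.
Areal scale = k² = sec²φ = 1/cos²(60°) = 1/0.5000² = 4.000.
True area = apparent / (areal scale) = 90800 / 4.000 ≈ 22700 km².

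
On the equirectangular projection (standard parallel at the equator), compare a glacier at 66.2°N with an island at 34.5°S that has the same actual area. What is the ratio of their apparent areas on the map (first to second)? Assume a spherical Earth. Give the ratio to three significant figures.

In the plate carrée (x = Rλ, y = Rφ), meridians are true-scale (h = 1) and parallels are stretched by k = sec φ.
Areal scale at 66.2°: h·k = 1.000 × 2.478 = 2.478.
Areal scale at 34.5°: h·k = 1.000 × 1.213 = 1.213.
Ratio = 2.478/1.213 ≈ 2.04.

2.04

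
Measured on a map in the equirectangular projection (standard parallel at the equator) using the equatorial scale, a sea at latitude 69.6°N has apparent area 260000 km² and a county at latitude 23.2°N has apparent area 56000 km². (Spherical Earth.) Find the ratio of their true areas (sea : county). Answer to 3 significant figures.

1.76

Plate carrée has h = 1 and k = sec φ, giving areal scale sec φ; true area = (apparent area) · cos φ.
True area of sea: 260000 × cos(69.6°) = 260000 × 0.3486 = 90630 km².
True area of county: 56000 × cos(23.2°) = 56000 × 0.9191 = 51470 km².
Ratio = 90630 / 51470 ≈ 1.76.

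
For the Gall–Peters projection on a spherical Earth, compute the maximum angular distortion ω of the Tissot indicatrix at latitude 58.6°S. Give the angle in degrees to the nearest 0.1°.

34.5°

The Gall–Peters projection is cylindrical equal-area with φ₀ = 45°. For cylindrical equal-area with standard parallel φ₀, h = cos φ / cos φ₀ and k = cos φ₀ / cos φ, so h·k = 1.
At 58.6°: h = 0.7368, k = 1.357; principal scales a = 1.357, b = 0.7368.
sin(ω/2) = (a − b)/(a + b) = 0.6204/2.094 = 0.2963, so ω = 2 arcsin(0.2963) ≈ 34.5°.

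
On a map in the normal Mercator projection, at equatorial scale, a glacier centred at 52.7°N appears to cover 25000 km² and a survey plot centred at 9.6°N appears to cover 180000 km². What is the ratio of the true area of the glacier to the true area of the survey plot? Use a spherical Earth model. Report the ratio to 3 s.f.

0.0525

On Mercator the areal scale is sec²φ, so true area = apparent × cos²φ.
True area of glacier: 25000 × cos²(52.7°) = 25000 × 0.3672 = 9181 km².
True area of survey plot: 180000 × cos²(9.6°) = 180000 × 0.9722 = 175000 km².
Ratio = 9181 / 175000 ≈ 0.0525.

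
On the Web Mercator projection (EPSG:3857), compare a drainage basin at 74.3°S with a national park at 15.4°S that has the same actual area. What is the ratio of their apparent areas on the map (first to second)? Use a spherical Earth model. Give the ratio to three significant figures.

Mercator is conformal with k = sec φ, so areal scale = k² = sec²φ.
At 74.3°: sec²(74.3°) = 1/0.2706² = 13.66.
At 15.4°: sec²(15.4°) = 1/0.9641² = 1.076.
Ratio = 13.66/1.076 = cos²(15.4°)/cos²(74.3°) ≈ 12.7.

12.7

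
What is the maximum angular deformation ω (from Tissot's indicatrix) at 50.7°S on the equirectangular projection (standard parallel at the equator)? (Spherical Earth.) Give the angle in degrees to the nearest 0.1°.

Plate carrée maps x = Rλ, y = Rφ. The meridian scale is h = 1 and the parallel scale is k = 1/cos φ = sec φ.
At 50.7°: h = 1.000, k = 1.579; principal scales a = 1.579, b = 1.000.
sin(ω/2) = (a − b)/(a + b) = 0.5788/2.579 = 0.2245, so ω = 2 arcsin(0.2245) ≈ 25.9°.

25.9°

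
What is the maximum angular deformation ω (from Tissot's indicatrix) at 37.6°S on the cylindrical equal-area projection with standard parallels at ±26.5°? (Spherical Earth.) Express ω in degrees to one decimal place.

A cylindrical equal-area projection with standard parallel φ₀ has meridian scale h = cos φ / cos φ₀ and parallel scale k = cos φ₀ / cos φ (so areas are preserved, h·k = 1).
At 37.6°: h = 0.8853, k = 1.130; principal scales a = 1.130, b = 0.8853.
sin(ω/2) = (a − b)/(a + b) = 0.2442/2.015 = 0.1212, so ω = 2 arcsin(0.1212) ≈ 13.9°.

13.9°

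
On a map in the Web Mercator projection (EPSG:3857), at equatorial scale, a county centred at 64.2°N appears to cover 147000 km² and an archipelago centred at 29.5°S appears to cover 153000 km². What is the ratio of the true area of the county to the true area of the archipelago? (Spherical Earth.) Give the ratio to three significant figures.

Since Mercator area scale is 1/cos²φ, the true area equals the apparent area multiplied by cos²φ.
True area of county: 147000 × cos²(64.2°) = 147000 × 0.1894 = 27850 km².
True area of archipelago: 153000 × cos²(29.5°) = 153000 × 0.7575 = 115900 km².
Ratio = 27850 / 115900 ≈ 0.240.

0.240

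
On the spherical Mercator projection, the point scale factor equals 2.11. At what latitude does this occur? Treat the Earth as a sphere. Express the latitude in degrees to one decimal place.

61.7°

Mercator scale is k = sec φ = 1/cos φ.
1/cos φ = 2.11  ⇒  cos φ = 0.4739  ⇒  φ = arccos(0.4739) ≈ 61.7°.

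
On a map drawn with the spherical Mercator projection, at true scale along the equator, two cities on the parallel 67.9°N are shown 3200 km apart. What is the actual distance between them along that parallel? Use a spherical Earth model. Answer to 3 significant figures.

1200 km

Mercator is conformal, so the point scale is isotropic: h = k = sec φ = 1/cos φ.
Along the parallel at 67.9°, map distances are exaggerated by k = sec 67.9° = 2.658.
True distance = 3200 / 2.658 = 3200 × cos 67.9° ≈ 1200 km.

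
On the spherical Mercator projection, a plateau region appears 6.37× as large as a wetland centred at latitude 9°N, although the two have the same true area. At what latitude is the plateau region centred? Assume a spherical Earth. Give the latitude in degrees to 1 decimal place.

Mercator areal scale is sec²φ, so apparent-area ratio = sec²φ₁ / sec²φ₂ = cos²φ₂ / cos²φ₁.
cos²φ₂ / cos²φ₁ = 6.37  ⇒  cos φ₁ = cos 9° / √6.37 = 0.9877/2.524 = 0.3913.
φ₁ = arccos(0.3913) ≈ 67.0°.

67.0°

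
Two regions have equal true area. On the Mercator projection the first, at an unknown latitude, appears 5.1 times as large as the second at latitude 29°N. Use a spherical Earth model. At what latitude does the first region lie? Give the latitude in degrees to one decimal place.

67.2°

Mercator areal scale is sec²φ, so apparent-area ratio = sec²φ₁ / sec²φ₂ = cos²φ₂ / cos²φ₁.
cos²φ₂ / cos²φ₁ = 5.1  ⇒  cos φ₁ = cos 29° / √5.1 = 0.8746/2.258 = 0.3873.
φ₁ = arccos(0.3873) ≈ 67.2°.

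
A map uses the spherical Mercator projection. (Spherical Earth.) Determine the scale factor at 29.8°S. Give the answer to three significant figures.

1.15

The Mercator projection is conformal; its linear scale factor is the same in every direction and equals sec φ = 1/cos φ.
k = 1/cos 29.8° = 1/0.8678 = 1.152.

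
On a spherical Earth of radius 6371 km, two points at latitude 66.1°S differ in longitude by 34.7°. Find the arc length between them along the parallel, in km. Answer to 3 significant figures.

1560 km

Arc length along a parallel = R cos φ · Δλ (with Δλ in radians).
= 6371 × cos 66.1° × (34.7° × π/180) = 6371 × 0.4051 × 0.6056 ≈ 1560 km.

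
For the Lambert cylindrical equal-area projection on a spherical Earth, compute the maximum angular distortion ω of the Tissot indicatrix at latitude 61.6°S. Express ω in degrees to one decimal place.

78.3°

The Lambert cylindrical equal-area projection is the cylindrical equal-area projection with its standard parallel at the equator (φ₀ = 0). Cylindrical equal-area (φ₀ = 0°): h = cos φ / cos 0° along meridians, k = cos 0° / cos φ along parallels; h·k = 1.
At 61.6°: h = 0.4756, k = 2.103; principal scales a = 2.103, b = 0.4756.
sin(ω/2) = (a − b)/(a + b) = 1.627/2.578 = 0.6310, so ω = 2 arcsin(0.6310) ≈ 78.3°.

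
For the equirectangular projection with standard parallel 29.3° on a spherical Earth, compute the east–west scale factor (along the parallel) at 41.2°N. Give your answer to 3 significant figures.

In the equirectangular projection with standard parallel φ₀ = 29.3° (x = Rλ cos φ₀, y = Rφ), meridians are true-scale (h = 1) and the parallel scale is k = cos φ₀ / cos φ.
k = cos 29.3° / cos 41.2° = 0.8721/0.7524 = 1.159.

1.16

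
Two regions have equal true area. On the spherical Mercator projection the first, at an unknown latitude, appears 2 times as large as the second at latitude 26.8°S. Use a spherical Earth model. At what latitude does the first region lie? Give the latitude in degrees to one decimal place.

On Mercator, (apparent₁)/(apparent₂) = sec²φ₁ / sec²φ₂ when true areas are equal.
cos²φ₂ / cos²φ₁ = 2  ⇒  cos φ₁ = cos 26.8° / √2 = 0.8926/1.414 = 0.6312.
φ₁ = arccos(0.6312) ≈ 50.9°.

50.9°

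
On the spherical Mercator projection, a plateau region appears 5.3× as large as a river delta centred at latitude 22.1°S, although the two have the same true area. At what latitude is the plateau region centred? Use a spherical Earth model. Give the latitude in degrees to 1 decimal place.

66.3°

On Mercator, (apparent₁)/(apparent₂) = sec²φ₁ / sec²φ₂ when true areas are equal.
cos²φ₂ / cos²φ₁ = 5.3  ⇒  cos φ₁ = cos 22.1° / √5.3 = 0.9265/2.302 = 0.4025.
φ₁ = arccos(0.4025) ≈ 66.3°.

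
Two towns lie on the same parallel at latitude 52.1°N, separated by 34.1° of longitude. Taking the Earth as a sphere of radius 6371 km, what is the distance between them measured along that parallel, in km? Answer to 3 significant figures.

2330 km

Arc length along a parallel = R cos φ · Δλ (with Δλ in radians).
= 6371 × cos 52.1° × (34.1° × π/180) = 6371 × 0.6143 × 0.5952 ≈ 2330 km.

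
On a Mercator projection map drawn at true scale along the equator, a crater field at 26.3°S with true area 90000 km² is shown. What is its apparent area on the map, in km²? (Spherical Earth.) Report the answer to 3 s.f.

112000 km²

Mercator is conformal, so the point scale is isotropic: h = k = sec φ = 1/cos φ.
Areal scale = k² = sec²φ = 1/cos²(26.3°) = 1/0.8965² = 1.244.
Apparent area = 90000 × 1.244 ≈ 112000 km².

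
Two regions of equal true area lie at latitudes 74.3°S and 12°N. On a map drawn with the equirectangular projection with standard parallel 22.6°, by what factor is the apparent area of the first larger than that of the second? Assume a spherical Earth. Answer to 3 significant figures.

3.61

With standard parallel φ₀ = 22.6°, the equirectangular projection gives x = Rλ cos φ₀, y = Rφ, so h = 1 and k = cos 22.6° / cos φ.
Areal scale at 74.3°: h·k = 1.000 × 3.412 = 3.412.
Areal scale at 12°: h·k = 1.000 × 0.9438 = 0.9438.
Ratio = 3.412/0.9438 ≈ 3.61.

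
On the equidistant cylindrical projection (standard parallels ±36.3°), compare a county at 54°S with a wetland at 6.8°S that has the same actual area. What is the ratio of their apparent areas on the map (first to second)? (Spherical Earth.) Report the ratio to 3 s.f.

1.69

The equidistant cylindrical projection with φ₀ = 36.3° has h = 1 (meridians true) and k = cos φ₀ / cos φ along parallels.
Areal scale at 54°: h·k = 1.000 × 1.371 = 1.371.
Areal scale at 6.8°: h·k = 1.000 × 0.8116 = 0.8116.
Ratio = 1.371/0.8116 ≈ 1.69.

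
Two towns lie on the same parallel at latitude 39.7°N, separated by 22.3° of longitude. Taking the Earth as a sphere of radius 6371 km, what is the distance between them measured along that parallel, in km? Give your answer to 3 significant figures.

1910 km

Arc length along a parallel = R cos φ · Δλ (with Δλ in radians).
= 6371 × cos 39.7° × (22.3° × π/180) = 6371 × 0.7694 × 0.3892 ≈ 1910 km.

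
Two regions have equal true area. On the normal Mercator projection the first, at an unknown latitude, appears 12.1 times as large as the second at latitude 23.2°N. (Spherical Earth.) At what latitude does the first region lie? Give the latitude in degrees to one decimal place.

74.7°

On Mercator, (apparent₁)/(apparent₂) = sec²φ₁ / sec²φ₂ when true areas are equal.
cos²φ₂ / cos²φ₁ = 12.1  ⇒  cos φ₁ = cos 23.2° / √12.1 = 0.9191/3.479 = 0.2642.
φ₁ = arccos(0.2642) ≈ 74.7°.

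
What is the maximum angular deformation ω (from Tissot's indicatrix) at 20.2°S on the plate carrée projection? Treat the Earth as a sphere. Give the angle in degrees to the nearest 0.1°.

In the plate carrée (x = Rλ, y = Rφ), meridians are true-scale (h = 1) and parallels are stretched by k = sec φ.
At 20.2°: h = 1.000, k = 1.066; principal scales a = 1.066, b = 1.000.
sin(ω/2) = (a − b)/(a + b) = 0.06554/2.066 = 0.03173, so ω = 2 arcsin(0.03173) ≈ 3.6°.

3.6°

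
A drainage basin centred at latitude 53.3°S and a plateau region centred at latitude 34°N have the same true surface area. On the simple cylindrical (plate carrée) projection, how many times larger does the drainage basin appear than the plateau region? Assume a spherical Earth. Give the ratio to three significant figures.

1.39

Plate carrée maps x = Rλ, y = Rφ. The meridian scale is h = 1 and the parallel scale is k = 1/cos φ = sec φ.
Areal scale at 53.3°: h·k = 1.000 × 1.673 = 1.673.
Areal scale at 34°: h·k = 1.000 × 1.206 = 1.206.
Ratio = 1.673/1.206 ≈ 1.39.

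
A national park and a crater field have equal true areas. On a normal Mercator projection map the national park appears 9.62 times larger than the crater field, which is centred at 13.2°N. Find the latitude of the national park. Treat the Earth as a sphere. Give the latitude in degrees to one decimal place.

On Mercator, (apparent₁)/(apparent₂) = sec²φ₁ / sec²φ₂ when true areas are equal.
cos²φ₂ / cos²φ₁ = 9.62  ⇒  cos φ₁ = cos 13.2° / √9.62 = 0.9736/3.102 = 0.3139.
φ₁ = arccos(0.3139) ≈ 71.7°.

71.7°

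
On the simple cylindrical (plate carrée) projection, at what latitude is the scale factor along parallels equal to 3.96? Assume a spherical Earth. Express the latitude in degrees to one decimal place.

Plate carrée: h = 1, k = sec φ along parallels.
sec φ = 3.96  ⇒  cos φ = 0.2525  ⇒  φ ≈ 75.4°.

75.4°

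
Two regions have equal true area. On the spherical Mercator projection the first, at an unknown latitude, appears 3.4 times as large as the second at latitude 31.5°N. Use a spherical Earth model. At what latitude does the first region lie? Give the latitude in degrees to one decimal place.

62.5°

On Mercator, (apparent₁)/(apparent₂) = sec²φ₁ / sec²φ₂ when true areas are equal.
cos²φ₂ / cos²φ₁ = 3.4  ⇒  cos φ₁ = cos 31.5° / √3.4 = 0.8526/1.844 = 0.4624.
φ₁ = arccos(0.4624) ≈ 62.5°.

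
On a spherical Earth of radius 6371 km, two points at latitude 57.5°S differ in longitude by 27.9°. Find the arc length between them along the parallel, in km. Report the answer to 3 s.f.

Arc length along a parallel = R cos φ · Δλ (with Δλ in radians).
= 6371 × cos 57.5° × (27.9° × π/180) = 6371 × 0.5373 × 0.4869 ≈ 1670 km.

1670 km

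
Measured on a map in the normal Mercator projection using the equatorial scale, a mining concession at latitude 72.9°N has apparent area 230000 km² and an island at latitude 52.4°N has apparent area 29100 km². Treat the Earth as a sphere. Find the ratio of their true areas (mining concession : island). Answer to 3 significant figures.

1.84

On Mercator the areal scale is sec²φ, so true area = apparent × cos²φ.
True area of mining concession: 230000 × cos²(72.9°) = 230000 × 0.08646 = 19890 km².
True area of island: 29100 × cos²(52.4°) = 29100 × 0.3723 = 10830 km².
Ratio = 19890 / 10830 ≈ 1.84.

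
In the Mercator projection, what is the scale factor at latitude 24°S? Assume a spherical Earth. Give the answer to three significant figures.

Mercator is conformal, so the point scale is isotropic: h = k = sec φ = 1/cos φ.
k = 1/cos 24° = 1/0.9135 = 1.095.

1.09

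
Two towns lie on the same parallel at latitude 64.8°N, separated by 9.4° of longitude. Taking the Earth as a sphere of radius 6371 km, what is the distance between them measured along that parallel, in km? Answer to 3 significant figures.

445 km

Arc length along a parallel = R cos φ · Δλ (with Δλ in radians).
= 6371 × cos 64.8° × (9.4° × π/180) = 6371 × 0.4258 × 0.1641 ≈ 445 km.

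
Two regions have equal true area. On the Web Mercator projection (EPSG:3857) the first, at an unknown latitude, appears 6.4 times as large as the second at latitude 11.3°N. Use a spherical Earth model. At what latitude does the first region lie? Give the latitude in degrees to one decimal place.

67.2°

On Mercator, (apparent₁)/(apparent₂) = sec²φ₁ / sec²φ₂ when true areas are equal.
cos²φ₂ / cos²φ₁ = 6.4  ⇒  cos φ₁ = cos 11.3° / √6.4 = 0.9806/2.530 = 0.3876.
φ₁ = arccos(0.3876) ≈ 67.2°.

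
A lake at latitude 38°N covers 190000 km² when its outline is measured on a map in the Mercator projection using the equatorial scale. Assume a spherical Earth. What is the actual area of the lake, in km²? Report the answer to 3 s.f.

Mercator is conformal, so the point scale is isotropic: h = k = sec φ = 1/cos φ.
Areal scale = k² = sec²φ = 1/cos²(38°) = 1/0.7880² = 1.610.
True area = apparent / (areal scale) = 190000 / 1.610 ≈ 118000 km².

118000 km²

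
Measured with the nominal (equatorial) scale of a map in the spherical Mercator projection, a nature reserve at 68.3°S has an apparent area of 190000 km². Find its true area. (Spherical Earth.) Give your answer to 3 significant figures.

Mercator is conformal, so the point scale is isotropic: h = k = sec φ = 1/cos φ.
Areal scale = k² = sec²φ = 1/cos²(68.3°) = 1/0.3697² = 7.315.
True area = apparent / (areal scale) = 190000 / 7.315 ≈ 26000 km².

26000 km²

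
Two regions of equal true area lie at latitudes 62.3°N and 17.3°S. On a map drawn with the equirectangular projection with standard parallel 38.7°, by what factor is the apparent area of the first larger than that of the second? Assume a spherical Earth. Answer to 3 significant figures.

With standard parallel φ₀ = 38.7°, the equirectangular projection gives x = Rλ cos φ₀, y = Rφ, so h = 1 and k = cos 38.7° / cos φ.
Areal scale at 62.3°: h·k = 1.000 × 1.679 = 1.679.
Areal scale at 17.3°: h·k = 1.000 × 0.8174 = 0.8174.
Ratio = 1.679/0.8174 ≈ 2.05.

2.05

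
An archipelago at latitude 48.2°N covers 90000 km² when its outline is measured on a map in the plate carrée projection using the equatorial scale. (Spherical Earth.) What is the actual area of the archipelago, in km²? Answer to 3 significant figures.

In the plate carrée (x = Rλ, y = Rφ), meridians are true-scale (h = 1) and parallels are stretched by k = sec φ.
Areal scale = h·k = 1 × sec φ; at 48.2°, h = 1.000, k = 1.500, so h·k = 1.500.
True area = apparent / (areal scale) = 90000 / 1.500 ≈ 60000 km².

60000 km²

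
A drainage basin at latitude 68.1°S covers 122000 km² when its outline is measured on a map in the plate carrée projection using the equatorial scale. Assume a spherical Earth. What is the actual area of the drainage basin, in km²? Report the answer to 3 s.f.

In the plate carrée (x = Rλ, y = Rφ), meridians are true-scale (h = 1) and parallels are stretched by k = sec φ.
Areal scale = h·k = 1 × sec φ; at 68.1°, h = 1.000, k = 2.681, so h·k = 2.681.
True area = apparent / (areal scale) = 122000 / 2.681 ≈ 45500 km².

45500 km²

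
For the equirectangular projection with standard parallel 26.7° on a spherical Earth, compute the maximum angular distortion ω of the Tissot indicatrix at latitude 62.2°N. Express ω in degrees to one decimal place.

With standard parallel φ₀ = 26.7°, the equirectangular projection gives x = Rλ cos φ₀, y = Rφ, so h = 1 and k = cos 26.7° / cos φ.
At 62.2°: h = 1.000, k = 1.916; principal scales a = 1.916, b = 1.000.
sin(ω/2) = (a − b)/(a + b) = 0.9155/2.916 = 0.3140, so ω = 2 arcsin(0.3140) ≈ 36.6°.

36.6°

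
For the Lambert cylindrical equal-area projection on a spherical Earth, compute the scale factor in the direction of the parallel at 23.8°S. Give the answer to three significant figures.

The Lambert cylindrical equal-area projection is the cylindrical equal-area projection with its standard parallel at the equator (φ₀ = 0). Cylindrical equal-area (φ₀ = 0°): h = cos φ / cos 0° along meridians, k = cos 0° / cos φ along parallels; h·k = 1.
k = cos 0° / cos 23.8° = 1.000/0.9150 = 1.093.

1.09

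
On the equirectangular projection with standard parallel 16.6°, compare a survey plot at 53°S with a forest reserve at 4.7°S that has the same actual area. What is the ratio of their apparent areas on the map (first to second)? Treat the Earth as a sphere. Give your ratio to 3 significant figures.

1.66

The equidistant cylindrical projection with φ₀ = 16.6° has h = 1 (meridians true) and k = cos φ₀ / cos φ along parallels.
Areal scale at 53°: h·k = 1.000 × 1.592 = 1.592.
Areal scale at 4.7°: h·k = 1.000 × 0.9616 = 0.9616.
Ratio = 1.592/0.9616 ≈ 1.66.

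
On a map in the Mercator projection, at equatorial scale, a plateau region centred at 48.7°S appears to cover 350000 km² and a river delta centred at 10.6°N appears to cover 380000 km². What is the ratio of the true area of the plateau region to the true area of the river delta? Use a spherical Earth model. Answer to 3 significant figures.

Since Mercator area scale is 1/cos²φ, the true area equals the apparent area multiplied by cos²φ.
True area of plateau region: 350000 × cos²(48.7°) = 350000 × 0.4356 = 152500 km².
True area of river delta: 380000 × cos²(10.6°) = 380000 × 0.9662 = 367100 km².
Ratio = 152500 / 367100 ≈ 0.415.

0.415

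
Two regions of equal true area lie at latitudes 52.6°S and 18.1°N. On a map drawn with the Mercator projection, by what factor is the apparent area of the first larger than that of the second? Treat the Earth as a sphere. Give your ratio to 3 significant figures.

Mercator is conformal with k = sec φ, so areal scale = k² = sec²φ.
At 52.6°: sec²(52.6°) = 1/0.6074² = 2.711.
At 18.1°: sec²(18.1°) = 1/0.9505² = 1.107.
Ratio = 2.711/1.107 = cos²(18.1°)/cos²(52.6°) ≈ 2.45.

2.45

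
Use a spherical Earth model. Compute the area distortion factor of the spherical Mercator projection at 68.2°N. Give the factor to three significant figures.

7.25

For Mercator, h = k = sec φ (a conformal cylindrical projection has a single point scale, 1/cos φ).
Areal scale = k² = sec²φ = 1/cos²(68.2°) = 1/0.3714² = 7.251.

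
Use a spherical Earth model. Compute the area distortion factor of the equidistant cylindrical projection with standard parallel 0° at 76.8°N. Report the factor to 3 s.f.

4.38

In the plate carrée (x = Rλ, y = Rφ), meridians are true-scale (h = 1) and parallels are stretched by k = sec φ.
Areal scale = h·k = 1 × sec φ; at 76.8°, h = 1.000, k = 4.379, so h·k = 4.379.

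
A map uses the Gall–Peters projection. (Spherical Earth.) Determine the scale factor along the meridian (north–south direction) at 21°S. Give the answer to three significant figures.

Gall–Peters is a cylindrical equal-area projection with standard parallels at ±45°. Cylindrical equal-area (φ₀ = 45°): h = cos φ / cos 45° along meridians, k = cos 45° / cos φ along parallels; h·k = 1.
h = cos 21° / cos 45° = 0.9336/0.7071 = 1.320.

1.32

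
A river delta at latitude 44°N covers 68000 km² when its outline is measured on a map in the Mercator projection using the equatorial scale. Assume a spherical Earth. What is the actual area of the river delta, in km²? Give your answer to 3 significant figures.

For Mercator, h = k = sec φ (a conformal cylindrical projection has a single point scale, 1/cos φ).
Areal scale = k² = sec²φ = 1/cos²(44°) = 1/0.7193² = 1.933.
True area = apparent / (areal scale) = 68000 / 1.933 ≈ 35200 km².

35200 km²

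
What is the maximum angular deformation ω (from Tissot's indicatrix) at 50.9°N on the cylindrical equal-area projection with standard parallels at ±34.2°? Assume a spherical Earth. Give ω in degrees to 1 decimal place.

For cylindrical equal-area with standard parallel φ₀, h = cos φ / cos φ₀ and k = cos φ₀ / cos φ, so h·k = 1.
At 50.9°: h = 0.7625, k = 1.311; principal scales a = 1.311, b = 0.7625.
sin(ω/2) = (a − b)/(a + b) = 0.5489/2.074 = 0.2647, so ω = 2 arcsin(0.2647) ≈ 30.7°.

30.7°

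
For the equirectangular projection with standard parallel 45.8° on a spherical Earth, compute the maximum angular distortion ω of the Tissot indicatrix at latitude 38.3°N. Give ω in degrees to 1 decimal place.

With standard parallel φ₀ = 45.8°, the equirectangular projection gives x = Rλ cos φ₀, y = Rφ, so h = 1 and k = cos 45.8° / cos φ.
At 38.3°: h = 1.000, k = 0.8884; principal scales a = 1.000, b = 0.8884.
sin(ω/2) = (a − b)/(a + b) = 0.1116/1.888 = 0.05912, so ω = 2 arcsin(0.05912) ≈ 6.8°.

6.8°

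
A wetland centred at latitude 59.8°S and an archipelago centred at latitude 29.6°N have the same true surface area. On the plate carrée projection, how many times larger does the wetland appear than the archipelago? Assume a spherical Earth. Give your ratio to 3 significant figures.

1.73

In the plate carrée (x = Rλ, y = Rφ), meridians are true-scale (h = 1) and parallels are stretched by k = sec φ.
Areal scale at 59.8°: h·k = 1.000 × 1.988 = 1.988.
Areal scale at 29.6°: h·k = 1.000 × 1.150 = 1.150.
Ratio = 1.988/1.150 ≈ 1.73.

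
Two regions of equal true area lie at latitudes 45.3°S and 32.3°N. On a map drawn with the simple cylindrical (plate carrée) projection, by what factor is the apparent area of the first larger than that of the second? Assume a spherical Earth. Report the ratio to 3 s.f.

1.20

For the equirectangular projection with φ₀ = 0 (plate carrée), h = 1 along meridians and k = sec φ along parallels.
Areal scale at 45.3°: h·k = 1.000 × 1.422 = 1.422.
Areal scale at 32.3°: h·k = 1.000 × 1.183 = 1.183.
Ratio = 1.422/1.183 ≈ 1.20.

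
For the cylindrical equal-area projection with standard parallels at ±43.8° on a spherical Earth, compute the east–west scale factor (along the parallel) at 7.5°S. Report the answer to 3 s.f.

0.728

A cylindrical equal-area projection with standard parallel φ₀ has meridian scale h = cos φ / cos φ₀ and parallel scale k = cos φ₀ / cos φ (so areas are preserved, h·k = 1).
k = cos 43.8° / cos 7.5° = 0.7218/0.9914 = 0.7280.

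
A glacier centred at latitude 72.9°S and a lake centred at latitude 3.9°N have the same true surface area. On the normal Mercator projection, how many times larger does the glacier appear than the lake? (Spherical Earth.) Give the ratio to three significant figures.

Mercator is conformal with k = sec φ, so areal scale = k² = sec²φ.
At 72.9°: sec²(72.9°) = 1/0.2940² = 11.57.
At 3.9°: sec²(3.9°) = 1/0.9977² = 1.005.
Ratio = 11.57/1.005 = cos²(3.9°)/cos²(72.9°) ≈ 11.5.

11.5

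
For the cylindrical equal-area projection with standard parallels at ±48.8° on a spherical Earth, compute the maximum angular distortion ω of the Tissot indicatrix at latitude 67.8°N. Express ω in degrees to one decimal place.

60.6°

Cylindrical equal-area (φ₀ = 48.8°): h = cos φ / cos 48.8° along meridians, k = cos 48.8° / cos φ along parallels; h·k = 1.
At 67.8°: h = 0.5736, k = 1.743; principal scales a = 1.743, b = 0.5736.
sin(ω/2) = (a − b)/(a + b) = 1.170/2.317 = 0.5048, so ω = 2 arcsin(0.5048) ≈ 60.6°.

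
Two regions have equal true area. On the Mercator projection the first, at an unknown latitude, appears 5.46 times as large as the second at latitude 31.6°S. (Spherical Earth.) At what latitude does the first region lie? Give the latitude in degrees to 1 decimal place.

On Mercator, (apparent₁)/(apparent₂) = sec²φ₁ / sec²φ₂ when true areas are equal.
cos²φ₂ / cos²φ₁ = 5.46  ⇒  cos φ₁ = cos 31.6° / √5.46 = 0.8517/2.337 = 0.3645.
φ₁ = arccos(0.3645) ≈ 68.6°.

68.6°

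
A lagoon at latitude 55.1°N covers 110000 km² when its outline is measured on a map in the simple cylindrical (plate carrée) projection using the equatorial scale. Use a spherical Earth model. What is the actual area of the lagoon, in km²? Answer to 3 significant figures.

62900 km²

In the plate carrée (x = Rλ, y = Rφ), meridians are true-scale (h = 1) and parallels are stretched by k = sec φ.
Areal scale = h·k = 1 × sec φ; at 55.1°, h = 1.000, k = 1.748, so h·k = 1.748.
True area = apparent / (areal scale) = 110000 / 1.748 ≈ 62900 km².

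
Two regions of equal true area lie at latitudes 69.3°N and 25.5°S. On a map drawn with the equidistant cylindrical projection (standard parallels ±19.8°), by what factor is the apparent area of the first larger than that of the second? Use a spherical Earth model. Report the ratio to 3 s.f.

In the equirectangular projection with standard parallel φ₀ = 19.8° (x = Rλ cos φ₀, y = Rφ), meridians are true-scale (h = 1) and the parallel scale is k = cos φ₀ / cos φ.
Areal scale at 69.3°: h·k = 1.000 × 2.662 = 2.662.
Areal scale at 25.5°: h·k = 1.000 × 1.042 = 1.042.
Ratio = 2.662/1.042 ≈ 2.55.

2.55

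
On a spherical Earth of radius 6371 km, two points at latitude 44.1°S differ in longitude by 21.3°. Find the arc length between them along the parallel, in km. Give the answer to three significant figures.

Arc length along a parallel = R cos φ · Δλ (with Δλ in radians).
= 6371 × cos 44.1° × (21.3° × π/180) = 6371 × 0.7181 × 0.3718 ≈ 1700 km.

1700 km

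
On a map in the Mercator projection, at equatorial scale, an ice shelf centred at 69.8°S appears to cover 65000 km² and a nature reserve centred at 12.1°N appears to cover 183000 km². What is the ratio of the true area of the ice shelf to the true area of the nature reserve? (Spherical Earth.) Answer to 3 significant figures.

Since Mercator area scale is 1/cos²φ, the true area equals the apparent area multiplied by cos²φ.
True area of ice shelf: 65000 × cos²(69.8°) = 65000 × 0.1192 = 7750 km².
True area of nature reserve: 183000 × cos²(12.1°) = 183000 × 0.9561 = 175000 km².
Ratio = 7750 / 175000 ≈ 0.0443.

0.0443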